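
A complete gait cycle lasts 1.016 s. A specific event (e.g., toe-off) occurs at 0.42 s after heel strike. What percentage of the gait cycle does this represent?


pct = (event_time / cycle_time) * 100
pct = (0.42 / 1.016) * 100
ratio = 0.4134
pct = 41.3386


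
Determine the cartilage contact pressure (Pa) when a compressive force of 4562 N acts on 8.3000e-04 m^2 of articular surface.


P = F / A
P = 4562 / 8.3000e-04
P = 5.4964e+06


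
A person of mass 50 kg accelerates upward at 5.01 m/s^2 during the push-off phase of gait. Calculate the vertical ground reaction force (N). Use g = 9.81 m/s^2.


GRF = m * (g + a)
GRF = 50 * (9.81 + 5.01)
GRF = 50 * 14.8200
GRF = 741.0000


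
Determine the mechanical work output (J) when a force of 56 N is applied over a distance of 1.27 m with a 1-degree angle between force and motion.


W = F * d * cos(theta)
theta = 1 deg = 0.0175 rad
cos(theta) = 0.9998
W = 56 * 1.27 * 0.9998
W = 71.1092


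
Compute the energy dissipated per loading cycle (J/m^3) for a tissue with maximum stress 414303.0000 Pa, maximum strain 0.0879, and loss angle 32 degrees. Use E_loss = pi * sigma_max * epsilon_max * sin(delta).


E_loss = pi * sigma_max * epsilon_max * sin(delta)
delta = 32 deg = 0.5585 rad
sin(delta) = 0.5299
E_loss = pi * 414303.0000 * 0.0879 * 0.5299
E_loss = 60627.0635


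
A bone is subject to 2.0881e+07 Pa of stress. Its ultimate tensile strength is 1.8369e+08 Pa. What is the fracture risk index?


FRI = applied / ultimate
FRI = 2.0881e+07 / 1.8369e+08
FRI = 0.1137


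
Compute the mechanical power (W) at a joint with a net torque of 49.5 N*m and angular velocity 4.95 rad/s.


P = M * omega
P = 49.5 * 4.95
P = 245.0250


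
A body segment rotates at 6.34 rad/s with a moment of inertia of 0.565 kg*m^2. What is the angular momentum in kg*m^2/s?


L = I * omega
L = 0.565 * 6.34
L = 3.5821


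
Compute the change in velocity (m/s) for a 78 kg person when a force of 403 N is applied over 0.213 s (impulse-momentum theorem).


J = F * dt = 403 * 0.213 = 85.8390 N*s
delta_v = J / m
delta_v = 85.8390 / 78
delta_v = 1.1005


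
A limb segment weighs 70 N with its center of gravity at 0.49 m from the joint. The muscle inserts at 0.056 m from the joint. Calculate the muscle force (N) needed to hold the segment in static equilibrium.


F_muscle = W * d_load / d_muscle
F_muscle = 70 * 0.49 / 0.056
Numerator = 34.3000
F_muscle = 612.5000


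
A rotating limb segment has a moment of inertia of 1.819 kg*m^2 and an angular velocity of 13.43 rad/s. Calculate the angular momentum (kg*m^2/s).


L = I * omega
L = 1.819 * 13.43
L = 24.4292


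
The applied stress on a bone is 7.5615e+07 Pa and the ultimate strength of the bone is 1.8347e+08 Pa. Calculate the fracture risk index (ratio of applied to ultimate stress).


FRI = applied / ultimate
FRI = 7.5615e+07 / 1.8347e+08
FRI = 0.4121


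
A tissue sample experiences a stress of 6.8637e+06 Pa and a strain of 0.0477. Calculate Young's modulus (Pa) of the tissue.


E = stress / strain
E = 6.8637e+06 / 0.0477
E = 1.4389e+08


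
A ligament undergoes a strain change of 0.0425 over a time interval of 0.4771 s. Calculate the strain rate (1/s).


strain_rate = delta_strain / delta_t
strain_rate = 0.0425 / 0.4771
strain_rate = 0.0891


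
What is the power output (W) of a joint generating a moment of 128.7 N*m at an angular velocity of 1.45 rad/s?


P = M * omega
P = 128.7 * 1.45
P = 186.6150


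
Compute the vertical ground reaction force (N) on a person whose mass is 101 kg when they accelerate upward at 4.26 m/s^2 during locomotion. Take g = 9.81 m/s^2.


GRF = m * (g + a)
GRF = 101 * (9.81 + 4.26)
GRF = 101 * 14.0700
GRF = 1421.0700


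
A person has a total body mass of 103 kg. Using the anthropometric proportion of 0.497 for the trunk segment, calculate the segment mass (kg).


m_segment = body_mass * fraction
m_segment = 103 * 0.497
m_segment = 51.1910


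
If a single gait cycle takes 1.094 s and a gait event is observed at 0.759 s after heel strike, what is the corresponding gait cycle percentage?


pct = (event_time / cycle_time) * 100
pct = (0.759 / 1.094) * 100
ratio = 0.6938
pct = 69.3784


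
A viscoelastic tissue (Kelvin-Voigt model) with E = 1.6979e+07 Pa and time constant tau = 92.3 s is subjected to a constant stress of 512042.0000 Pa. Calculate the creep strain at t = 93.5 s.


epsilon(t) = (sigma/E) * (1 - exp(-t/tau))
sigma/E = 512042.0000 / 1.6979e+07 = 0.0302
exp(-t/tau) = exp(-93.5 / 92.3) = 0.3631
epsilon = 0.0302 * (1 - 0.3631)
epsilon = 0.0192


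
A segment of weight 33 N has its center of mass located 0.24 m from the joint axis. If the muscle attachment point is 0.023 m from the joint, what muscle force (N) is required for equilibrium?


F_muscle = W * d_load / d_muscle
F_muscle = 33 * 0.24 / 0.023
Numerator = 7.9200
F_muscle = 344.3478


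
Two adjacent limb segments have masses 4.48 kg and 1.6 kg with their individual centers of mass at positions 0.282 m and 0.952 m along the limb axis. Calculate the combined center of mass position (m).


COM = (m1*x1 + m2*x2) / (m1 + m2)
COM = (4.48*0.282 + 1.6*0.952) / (4.48 + 1.6)
Numerator = 2.7866
Denominator = 6.0800
COM = 0.4583


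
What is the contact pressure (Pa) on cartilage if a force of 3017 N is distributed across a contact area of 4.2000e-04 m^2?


P = F / A
P = 3017 / 4.2000e-04
P = 7.1833e+06


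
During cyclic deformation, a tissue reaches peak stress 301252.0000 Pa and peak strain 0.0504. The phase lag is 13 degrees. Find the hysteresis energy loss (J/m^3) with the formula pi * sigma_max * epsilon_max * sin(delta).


E_loss = pi * sigma_max * epsilon_max * sin(delta)
delta = 13 deg = 0.2269 rad
sin(delta) = 0.2250
E_loss = pi * 301252.0000 * 0.0504 * 0.2250
E_loss = 10729.9669


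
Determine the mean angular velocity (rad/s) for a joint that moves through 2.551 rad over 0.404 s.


omega = delta_theta / delta_t
omega = 2.551 / 0.404
omega = 6.3144


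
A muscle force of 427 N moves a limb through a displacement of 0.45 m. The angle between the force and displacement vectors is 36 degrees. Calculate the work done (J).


W = F * d * cos(theta)
theta = 36 deg = 0.6283 rad
cos(theta) = 0.8090
W = 427 * 0.45 * 0.8090
W = 155.4526


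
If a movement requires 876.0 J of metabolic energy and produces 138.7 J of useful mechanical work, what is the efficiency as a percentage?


eta = (W_mech / E_meta) * 100
eta = (138.7 / 876.0) * 100
ratio = 0.1583
eta = 15.8333


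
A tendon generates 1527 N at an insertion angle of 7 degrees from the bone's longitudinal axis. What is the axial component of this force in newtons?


F_eff = F_tendon * cos(theta)
theta = 7 deg = 0.1222 rad
cos(theta) = 0.9925
F_eff = 1527 * 0.9925
F_eff = 1515.6180


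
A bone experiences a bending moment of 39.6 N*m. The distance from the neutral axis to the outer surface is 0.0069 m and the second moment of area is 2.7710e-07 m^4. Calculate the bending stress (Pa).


sigma = M * c / I
sigma = 39.6 * 0.0069 / 2.7710e-07
M * c = 0.2732
sigma = 986070.0108


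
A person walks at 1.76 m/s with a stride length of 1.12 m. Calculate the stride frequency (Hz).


f = v / stride_length
f = 1.76 / 1.12
f = 1.5714


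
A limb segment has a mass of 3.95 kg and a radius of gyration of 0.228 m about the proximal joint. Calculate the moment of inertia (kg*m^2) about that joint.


I = m * k^2
I = 3.95 * 0.228^2
k^2 = 0.0520
I = 0.2053


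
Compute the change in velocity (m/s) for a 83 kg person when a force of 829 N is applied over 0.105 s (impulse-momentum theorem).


J = F * dt = 829 * 0.105 = 87.0450 N*s
delta_v = J / m
delta_v = 87.0450 / 83
delta_v = 1.0487


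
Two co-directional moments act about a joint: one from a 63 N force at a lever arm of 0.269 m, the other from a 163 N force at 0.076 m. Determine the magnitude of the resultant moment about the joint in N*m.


M = F1 * d1 + F2 * d2
M = 63 * 0.269 + 163 * 0.076
M = 16.9470 + 12.3880
M = 29.3350


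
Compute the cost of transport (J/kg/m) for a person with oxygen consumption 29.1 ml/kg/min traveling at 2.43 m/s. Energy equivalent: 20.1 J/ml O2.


Power per kg = VO2 * 20.1 / 60
Power per kg = 29.1 * 20.1 / 60 = 9.7485 W/kg
Cost = power_per_kg / speed
Cost = 9.7485 / 2.43
Cost = 4.0117


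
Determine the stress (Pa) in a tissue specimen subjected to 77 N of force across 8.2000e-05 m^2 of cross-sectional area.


stress = F / A
stress = 77 / 8.2000e-05
stress = 939024.3902


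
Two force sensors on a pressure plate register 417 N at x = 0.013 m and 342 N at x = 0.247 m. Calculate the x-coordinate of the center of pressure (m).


COP_x = (F1*x1 + F2*x2) / (F1 + F2)
COP_x = (417*0.013 + 342*0.247) / (417 + 342)
Numerator = 89.8950
Denominator = 759
COP_x = 0.1184


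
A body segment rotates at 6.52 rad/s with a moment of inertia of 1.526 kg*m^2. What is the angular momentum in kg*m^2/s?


L = I * omega
L = 1.526 * 6.52
L = 9.9495


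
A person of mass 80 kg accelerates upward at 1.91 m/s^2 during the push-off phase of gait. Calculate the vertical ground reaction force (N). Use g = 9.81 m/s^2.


GRF = m * (g + a)
GRF = 80 * (9.81 + 1.91)
GRF = 80 * 11.7200
GRF = 937.6000


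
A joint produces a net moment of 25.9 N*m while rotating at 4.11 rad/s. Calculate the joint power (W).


P = M * omega
P = 25.9 * 4.11
P = 106.4490


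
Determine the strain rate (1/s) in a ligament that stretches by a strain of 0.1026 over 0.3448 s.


strain_rate = delta_strain / delta_t
strain_rate = 0.1026 / 0.3448
strain_rate = 0.2976


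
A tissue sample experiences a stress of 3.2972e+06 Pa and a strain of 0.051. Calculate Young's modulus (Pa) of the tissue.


E = stress / strain
E = 3.2972e+06 / 0.051
E = 6.4651e+07


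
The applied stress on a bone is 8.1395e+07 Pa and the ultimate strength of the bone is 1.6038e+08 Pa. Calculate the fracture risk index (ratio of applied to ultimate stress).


FRI = applied / ultimate
FRI = 8.1395e+07 / 1.6038e+08
FRI = 0.5075


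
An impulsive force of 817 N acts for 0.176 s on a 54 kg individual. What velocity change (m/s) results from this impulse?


J = F * dt = 817 * 0.176 = 143.7920 N*s
delta_v = J / m
delta_v = 143.7920 / 54
delta_v = 2.6628


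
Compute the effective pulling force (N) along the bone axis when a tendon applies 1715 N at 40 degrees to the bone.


F_eff = F_tendon * cos(theta)
theta = 40 deg = 0.6981 rad
cos(theta) = 0.7660
F_eff = 1715 * 0.7660
F_eff = 1313.7662


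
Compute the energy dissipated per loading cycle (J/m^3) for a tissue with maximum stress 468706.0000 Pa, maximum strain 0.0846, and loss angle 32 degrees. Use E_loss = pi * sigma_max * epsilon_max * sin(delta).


E_loss = pi * sigma_max * epsilon_max * sin(delta)
delta = 32 deg = 0.5585 rad
sin(delta) = 0.5299
E_loss = pi * 468706.0000 * 0.0846 * 0.5299
E_loss = 66013.1500


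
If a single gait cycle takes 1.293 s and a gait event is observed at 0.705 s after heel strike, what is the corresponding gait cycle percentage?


pct = (event_time / cycle_time) * 100
pct = (0.705 / 1.293) * 100
ratio = 0.5452
pct = 54.5244


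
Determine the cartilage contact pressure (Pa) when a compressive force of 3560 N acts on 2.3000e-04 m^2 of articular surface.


P = F / A
P = 3560 / 2.3000e-04
P = 1.5478e+07


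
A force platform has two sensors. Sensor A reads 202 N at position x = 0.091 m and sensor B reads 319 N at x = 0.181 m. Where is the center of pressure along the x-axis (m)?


COP_x = (F1*x1 + F2*x2) / (F1 + F2)
COP_x = (202*0.091 + 319*0.181) / (202 + 319)
Numerator = 76.1210
Denominator = 521
COP_x = 0.1461


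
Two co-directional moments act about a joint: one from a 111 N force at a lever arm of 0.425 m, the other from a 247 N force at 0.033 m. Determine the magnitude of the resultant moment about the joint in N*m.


M = F1 * d1 + F2 * d2
M = 111 * 0.425 + 247 * 0.033
M = 47.1750 + 8.1510
M = 55.3260


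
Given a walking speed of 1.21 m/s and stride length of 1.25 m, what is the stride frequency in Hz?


f = v / stride_length
f = 1.21 / 1.25
f = 0.9680


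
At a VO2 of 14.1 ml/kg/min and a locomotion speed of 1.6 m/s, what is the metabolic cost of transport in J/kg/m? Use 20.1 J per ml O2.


Power per kg = VO2 * 20.1 / 60
Power per kg = 14.1 * 20.1 / 60 = 4.7235 W/kg
Cost = power_per_kg / speed
Cost = 4.7235 / 1.6
Cost = 2.9522


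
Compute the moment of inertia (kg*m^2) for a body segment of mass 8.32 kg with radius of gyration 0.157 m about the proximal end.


I = m * k^2
I = 8.32 * 0.157^2
k^2 = 0.0246
I = 0.2051


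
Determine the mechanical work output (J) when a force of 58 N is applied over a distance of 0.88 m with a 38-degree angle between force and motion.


W = F * d * cos(theta)
theta = 38 deg = 0.6632 rad
cos(theta) = 0.7880
W = 58 * 0.88 * 0.7880
W = 40.2201


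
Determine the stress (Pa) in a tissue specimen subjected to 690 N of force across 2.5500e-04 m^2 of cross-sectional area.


stress = F / A
stress = 690 / 2.5500e-04
stress = 2.7059e+06


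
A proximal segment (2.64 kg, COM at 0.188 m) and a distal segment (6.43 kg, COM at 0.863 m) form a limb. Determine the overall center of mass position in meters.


COM = (m1*x1 + m2*x2) / (m1 + m2)
COM = (2.64*0.188 + 6.43*0.863) / (2.64 + 6.43)
Numerator = 6.0454
Denominator = 9.0700
COM = 0.6665


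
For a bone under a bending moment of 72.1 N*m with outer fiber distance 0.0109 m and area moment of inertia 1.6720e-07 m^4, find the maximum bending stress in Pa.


sigma = M * c / I
sigma = 72.1 * 0.0109 / 1.6720e-07
M * c = 0.7859
sigma = 4.7003e+06


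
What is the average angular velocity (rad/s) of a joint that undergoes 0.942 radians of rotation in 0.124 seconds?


omega = delta_theta / delta_t
omega = 0.942 / 0.124
omega = 7.5968


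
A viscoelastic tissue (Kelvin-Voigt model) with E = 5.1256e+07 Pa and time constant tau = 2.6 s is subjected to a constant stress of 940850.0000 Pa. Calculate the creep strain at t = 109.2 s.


epsilon(t) = (sigma/E) * (1 - exp(-t/tau))
sigma/E = 940850.0000 / 5.1256e+07 = 0.0184
exp(-t/tau) = exp(-109.2 / 2.6) = 5.7495e-19
epsilon = 0.0184 * (1 - 5.7495e-19)
epsilon = 0.0184


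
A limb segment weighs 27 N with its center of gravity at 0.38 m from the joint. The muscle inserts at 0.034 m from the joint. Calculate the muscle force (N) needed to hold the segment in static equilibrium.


F_muscle = W * d_load / d_muscle
F_muscle = 27 * 0.38 / 0.034
Numerator = 10.2600
F_muscle = 301.7647


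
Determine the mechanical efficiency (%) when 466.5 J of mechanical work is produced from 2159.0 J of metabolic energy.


eta = (W_mech / E_meta) * 100
eta = (466.5 / 2159.0) * 100
ratio = 0.2161
eta = 21.6072


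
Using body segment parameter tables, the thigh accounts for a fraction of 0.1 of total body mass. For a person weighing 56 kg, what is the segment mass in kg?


m_segment = body_mass * fraction
m_segment = 56 * 0.1
m_segment = 5.6000


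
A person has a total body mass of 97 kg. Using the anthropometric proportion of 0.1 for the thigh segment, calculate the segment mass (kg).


m_segment = body_mass * fraction
m_segment = 97 * 0.1
m_segment = 9.7000


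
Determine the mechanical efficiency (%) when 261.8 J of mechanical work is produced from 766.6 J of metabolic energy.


eta = (W_mech / E_meta) * 100
eta = (261.8 / 766.6) * 100
ratio = 0.3415
eta = 34.1508


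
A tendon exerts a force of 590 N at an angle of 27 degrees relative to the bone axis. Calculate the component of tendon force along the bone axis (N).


F_eff = F_tendon * cos(theta)
theta = 27 deg = 0.4712 rad
cos(theta) = 0.8910
F_eff = 590 * 0.8910
F_eff = 525.6938


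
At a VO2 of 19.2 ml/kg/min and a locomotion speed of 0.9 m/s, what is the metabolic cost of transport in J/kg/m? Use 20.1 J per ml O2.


Power per kg = VO2 * 20.1 / 60
Power per kg = 19.2 * 20.1 / 60 = 6.4320 W/kg
Cost = power_per_kg / speed
Cost = 6.4320 / 0.9
Cost = 7.1467


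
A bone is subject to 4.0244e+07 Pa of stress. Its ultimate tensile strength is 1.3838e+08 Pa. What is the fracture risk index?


FRI = applied / ultimate
FRI = 4.0244e+07 / 1.3838e+08
FRI = 0.2908


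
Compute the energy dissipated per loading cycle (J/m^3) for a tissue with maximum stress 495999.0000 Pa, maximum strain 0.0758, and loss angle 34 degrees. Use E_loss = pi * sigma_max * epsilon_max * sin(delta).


E_loss = pi * sigma_max * epsilon_max * sin(delta)
delta = 34 deg = 0.5934 rad
sin(delta) = 0.5592
E_loss = pi * 495999.0000 * 0.0758 * 0.5592
E_loss = 66048.2828


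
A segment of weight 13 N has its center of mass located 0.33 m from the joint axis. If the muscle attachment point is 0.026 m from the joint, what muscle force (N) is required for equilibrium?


F_muscle = W * d_load / d_muscle
F_muscle = 13 * 0.33 / 0.026
Numerator = 4.2900
F_muscle = 165.0000


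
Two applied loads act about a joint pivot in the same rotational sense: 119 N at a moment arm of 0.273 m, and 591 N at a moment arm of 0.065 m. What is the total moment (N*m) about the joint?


M = F1 * d1 + F2 * d2
M = 119 * 0.273 + 591 * 0.065
M = 32.4870 + 38.4150
M = 70.9020


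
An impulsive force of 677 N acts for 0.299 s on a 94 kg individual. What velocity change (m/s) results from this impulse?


J = F * dt = 677 * 0.299 = 202.4230 N*s
delta_v = J / m
delta_v = 202.4230 / 94
delta_v = 2.1534


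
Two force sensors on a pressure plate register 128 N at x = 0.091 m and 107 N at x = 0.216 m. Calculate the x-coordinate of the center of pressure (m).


COP_x = (F1*x1 + F2*x2) / (F1 + F2)
COP_x = (128*0.091 + 107*0.216) / (128 + 107)
Numerator = 34.7600
Denominator = 235
COP_x = 0.1479


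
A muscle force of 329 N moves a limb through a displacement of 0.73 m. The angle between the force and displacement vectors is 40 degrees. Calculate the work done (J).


W = F * d * cos(theta)
theta = 40 deg = 0.6981 rad
cos(theta) = 0.7660
W = 329 * 0.73 * 0.7660
W = 183.9809


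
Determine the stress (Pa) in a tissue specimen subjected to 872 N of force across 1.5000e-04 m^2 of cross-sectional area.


stress = F / A
stress = 872 / 1.5000e-04
stress = 5.8133e+06


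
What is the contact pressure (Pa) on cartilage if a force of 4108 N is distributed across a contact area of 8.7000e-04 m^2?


P = F / A
P = 4108 / 8.7000e-04
P = 4.7218e+06


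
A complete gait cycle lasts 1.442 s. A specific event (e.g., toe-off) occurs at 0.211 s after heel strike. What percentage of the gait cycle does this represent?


pct = (event_time / cycle_time) * 100
pct = (0.211 / 1.442) * 100
ratio = 0.1463
pct = 14.6325


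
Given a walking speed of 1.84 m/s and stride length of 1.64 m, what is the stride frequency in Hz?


f = v / stride_length
f = 1.84 / 1.64
f = 1.1220


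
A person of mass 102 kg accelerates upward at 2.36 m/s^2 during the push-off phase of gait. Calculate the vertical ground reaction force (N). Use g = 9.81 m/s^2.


GRF = m * (g + a)
GRF = 102 * (9.81 + 2.36)
GRF = 102 * 12.1700
GRF = 1241.3400


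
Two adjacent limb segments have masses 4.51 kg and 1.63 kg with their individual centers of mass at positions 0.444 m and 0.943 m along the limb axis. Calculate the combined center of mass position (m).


COM = (m1*x1 + m2*x2) / (m1 + m2)
COM = (4.51*0.444 + 1.63*0.943) / (4.51 + 1.63)
Numerator = 3.5395
Denominator = 6.1400
COM = 0.5765


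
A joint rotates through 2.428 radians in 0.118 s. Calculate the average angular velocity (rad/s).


omega = delta_theta / delta_t
omega = 2.428 / 0.118
omega = 20.5763


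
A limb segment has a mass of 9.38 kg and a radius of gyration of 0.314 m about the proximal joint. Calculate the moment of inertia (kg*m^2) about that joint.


I = m * k^2
I = 9.38 * 0.314^2
k^2 = 0.0986
I = 0.9248


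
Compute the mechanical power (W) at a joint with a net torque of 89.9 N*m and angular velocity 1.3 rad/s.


P = M * omega
P = 89.9 * 1.3
P = 116.8700


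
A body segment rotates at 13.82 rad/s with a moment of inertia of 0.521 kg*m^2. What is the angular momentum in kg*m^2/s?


L = I * omega
L = 0.521 * 13.82
L = 7.2002


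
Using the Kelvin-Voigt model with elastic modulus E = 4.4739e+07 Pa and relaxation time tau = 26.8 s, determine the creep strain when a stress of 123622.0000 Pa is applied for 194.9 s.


epsilon(t) = (sigma/E) * (1 - exp(-t/tau))
sigma/E = 123622.0000 / 4.4739e+07 = 0.0028
exp(-t/tau) = exp(-194.9 / 26.8) = 6.9445e-04
epsilon = 0.0028 * (1 - 6.9445e-04)
epsilon = 0.0028


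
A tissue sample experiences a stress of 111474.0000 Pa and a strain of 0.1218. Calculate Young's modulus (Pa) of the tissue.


E = stress / strain
E = 111474.0000 / 0.1218
E = 915221.6749


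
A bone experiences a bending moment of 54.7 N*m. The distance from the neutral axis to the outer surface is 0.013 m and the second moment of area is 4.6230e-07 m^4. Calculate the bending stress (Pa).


sigma = M * c / I
sigma = 54.7 * 0.013 / 4.6230e-07
M * c = 0.7111
sigma = 1.5382e+06


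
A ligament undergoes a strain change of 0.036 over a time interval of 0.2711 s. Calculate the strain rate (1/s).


strain_rate = delta_strain / delta_t
strain_rate = 0.036 / 0.2711
strain_rate = 0.1328


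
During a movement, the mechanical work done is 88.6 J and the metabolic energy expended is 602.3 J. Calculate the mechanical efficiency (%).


eta = (W_mech / E_meta) * 100
eta = (88.6 / 602.3) * 100
ratio = 0.1471
eta = 14.7103


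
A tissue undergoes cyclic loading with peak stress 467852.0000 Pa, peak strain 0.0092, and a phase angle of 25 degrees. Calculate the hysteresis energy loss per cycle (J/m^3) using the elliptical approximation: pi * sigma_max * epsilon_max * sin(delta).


E_loss = pi * sigma_max * epsilon_max * sin(delta)
delta = 25 deg = 0.4363 rad
sin(delta) = 0.4226
E_loss = pi * 467852.0000 * 0.0092 * 0.4226
E_loss = 5714.7133


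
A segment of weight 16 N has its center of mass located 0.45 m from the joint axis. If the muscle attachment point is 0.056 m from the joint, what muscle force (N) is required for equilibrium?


F_muscle = W * d_load / d_muscle
F_muscle = 16 * 0.45 / 0.056
Numerator = 7.2000
F_muscle = 128.5714


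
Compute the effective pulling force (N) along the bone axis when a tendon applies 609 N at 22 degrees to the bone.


F_eff = F_tendon * cos(theta)
theta = 22 deg = 0.3840 rad
cos(theta) = 0.9272
F_eff = 609 * 0.9272
F_eff = 564.6550


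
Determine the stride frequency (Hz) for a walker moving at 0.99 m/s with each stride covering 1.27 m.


f = v / stride_length
f = 0.99 / 1.27
f = 0.7795


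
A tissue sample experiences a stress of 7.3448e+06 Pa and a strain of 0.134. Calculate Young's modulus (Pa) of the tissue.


E = stress / strain
E = 7.3448e+06 / 0.134
E = 5.4812e+07


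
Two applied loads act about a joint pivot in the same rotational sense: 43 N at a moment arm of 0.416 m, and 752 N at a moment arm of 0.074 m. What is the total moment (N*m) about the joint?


M = F1 * d1 + F2 * d2
M = 43 * 0.416 + 752 * 0.074
M = 17.8880 + 55.6480
M = 73.5360


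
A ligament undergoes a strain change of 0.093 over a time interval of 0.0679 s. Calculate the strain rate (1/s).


strain_rate = delta_strain / delta_t
strain_rate = 0.093 / 0.0679
strain_rate = 1.3697


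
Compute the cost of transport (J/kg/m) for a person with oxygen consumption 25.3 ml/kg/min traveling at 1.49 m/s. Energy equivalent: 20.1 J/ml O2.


Power per kg = VO2 * 20.1 / 60
Power per kg = 25.3 * 20.1 / 60 = 8.4755 W/kg
Cost = power_per_kg / speed
Cost = 8.4755 / 1.49
Cost = 5.6883


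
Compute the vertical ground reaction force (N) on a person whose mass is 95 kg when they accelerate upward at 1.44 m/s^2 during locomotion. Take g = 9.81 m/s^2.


GRF = m * (g + a)
GRF = 95 * (9.81 + 1.44)
GRF = 95 * 11.2500
GRF = 1068.7500


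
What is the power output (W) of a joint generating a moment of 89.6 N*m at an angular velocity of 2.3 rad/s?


P = M * omega
P = 89.6 * 2.3
P = 206.0800


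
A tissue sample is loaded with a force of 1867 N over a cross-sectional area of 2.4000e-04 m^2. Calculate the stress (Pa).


stress = F / A
stress = 1867 / 2.4000e-04
stress = 7.7792e+06


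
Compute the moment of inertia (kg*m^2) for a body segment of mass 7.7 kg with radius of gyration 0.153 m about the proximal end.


I = m * k^2
I = 7.7 * 0.153^2
k^2 = 0.0234
I = 0.1802


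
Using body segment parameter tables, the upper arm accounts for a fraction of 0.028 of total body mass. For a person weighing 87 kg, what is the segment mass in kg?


m_segment = body_mass * fraction
m_segment = 87 * 0.028
m_segment = 2.4360


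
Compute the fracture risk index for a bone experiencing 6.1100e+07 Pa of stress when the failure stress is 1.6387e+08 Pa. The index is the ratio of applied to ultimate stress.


FRI = applied / ultimate
FRI = 6.1100e+07 / 1.6387e+08
FRI = 0.3729


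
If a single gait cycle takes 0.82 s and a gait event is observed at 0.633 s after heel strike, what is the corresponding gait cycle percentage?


pct = (event_time / cycle_time) * 100
pct = (0.633 / 0.82) * 100
ratio = 0.7720
pct = 77.1951


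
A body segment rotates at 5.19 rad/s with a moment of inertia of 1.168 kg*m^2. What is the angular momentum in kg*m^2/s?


L = I * omega
L = 1.168 * 5.19
L = 6.0619


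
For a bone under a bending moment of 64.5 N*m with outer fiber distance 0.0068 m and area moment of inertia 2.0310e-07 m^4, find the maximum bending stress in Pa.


sigma = M * c / I
sigma = 64.5 * 0.0068 / 2.0310e-07
M * c = 0.4386
sigma = 2.1595e+06


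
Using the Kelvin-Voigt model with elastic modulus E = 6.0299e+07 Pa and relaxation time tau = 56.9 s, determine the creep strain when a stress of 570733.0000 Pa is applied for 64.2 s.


epsilon(t) = (sigma/E) * (1 - exp(-t/tau))
sigma/E = 570733.0000 / 6.0299e+07 = 0.0095
exp(-t/tau) = exp(-64.2 / 56.9) = 0.3236
epsilon = 0.0095 * (1 - 0.3236)
epsilon = 0.0064


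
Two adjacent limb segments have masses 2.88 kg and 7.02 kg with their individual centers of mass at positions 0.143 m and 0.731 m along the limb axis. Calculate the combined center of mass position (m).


COM = (m1*x1 + m2*x2) / (m1 + m2)
COM = (2.88*0.143 + 7.02*0.731) / (2.88 + 7.02)
Numerator = 5.5435
Denominator = 9.9000
COM = 0.5599


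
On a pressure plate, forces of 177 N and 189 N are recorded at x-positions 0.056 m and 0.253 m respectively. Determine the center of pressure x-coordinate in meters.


COP_x = (F1*x1 + F2*x2) / (F1 + F2)
COP_x = (177*0.056 + 189*0.253) / (177 + 189)
Numerator = 57.7290
Denominator = 366
COP_x = 0.1577


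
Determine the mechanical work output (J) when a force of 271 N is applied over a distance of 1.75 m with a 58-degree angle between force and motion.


W = F * d * cos(theta)
theta = 58 deg = 1.0123 rad
cos(theta) = 0.5299
W = 271 * 1.75 * 0.5299
W = 251.3142


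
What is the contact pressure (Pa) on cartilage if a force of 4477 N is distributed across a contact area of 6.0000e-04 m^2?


P = F / A
P = 4477 / 6.0000e-04
P = 7.4617e+06


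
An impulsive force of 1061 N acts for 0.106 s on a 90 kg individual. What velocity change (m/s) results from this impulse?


J = F * dt = 1061 * 0.106 = 112.4660 N*s
delta_v = J / m
delta_v = 112.4660 / 90
delta_v = 1.2496


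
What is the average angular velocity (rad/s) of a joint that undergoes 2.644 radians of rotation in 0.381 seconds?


omega = delta_theta / delta_t
omega = 2.644 / 0.381
omega = 6.9396


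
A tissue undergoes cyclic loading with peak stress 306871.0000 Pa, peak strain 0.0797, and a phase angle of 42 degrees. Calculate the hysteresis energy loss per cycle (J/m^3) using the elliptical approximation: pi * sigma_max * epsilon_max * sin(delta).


E_loss = pi * sigma_max * epsilon_max * sin(delta)
delta = 42 deg = 0.7330 rad
sin(delta) = 0.6691
E_loss = pi * 306871.0000 * 0.0797 * 0.6691
E_loss = 51413.2358


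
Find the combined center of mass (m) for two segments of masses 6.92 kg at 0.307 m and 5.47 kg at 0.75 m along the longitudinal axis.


COM = (m1*x1 + m2*x2) / (m1 + m2)
COM = (6.92*0.307 + 5.47*0.75) / (6.92 + 5.47)
Numerator = 6.2269
Denominator = 12.3900
COM = 0.5026


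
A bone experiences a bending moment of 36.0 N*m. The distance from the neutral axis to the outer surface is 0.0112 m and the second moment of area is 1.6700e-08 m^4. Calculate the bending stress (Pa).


sigma = M * c / I
sigma = 36.0 * 0.0112 / 1.6700e-08
M * c = 0.4032
sigma = 2.4144e+07


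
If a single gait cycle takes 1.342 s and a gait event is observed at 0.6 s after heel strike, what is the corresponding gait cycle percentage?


pct = (event_time / cycle_time) * 100
pct = (0.6 / 1.342) * 100
ratio = 0.4471
pct = 44.7094


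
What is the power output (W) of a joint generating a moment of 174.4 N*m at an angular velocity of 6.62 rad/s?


P = M * omega
P = 174.4 * 6.62
P = 1154.5280


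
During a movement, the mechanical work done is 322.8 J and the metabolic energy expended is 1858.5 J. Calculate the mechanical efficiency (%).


eta = (W_mech / E_meta) * 100
eta = (322.8 / 1858.5) * 100
ratio = 0.1737
eta = 17.3688


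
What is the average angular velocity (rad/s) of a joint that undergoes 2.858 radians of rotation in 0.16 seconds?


omega = delta_theta / delta_t
omega = 2.858 / 0.16
omega = 17.8625


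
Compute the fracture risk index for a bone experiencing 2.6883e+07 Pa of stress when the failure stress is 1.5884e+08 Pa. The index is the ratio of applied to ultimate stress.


FRI = applied / ultimate
FRI = 2.6883e+07 / 1.5884e+08
FRI = 0.1692


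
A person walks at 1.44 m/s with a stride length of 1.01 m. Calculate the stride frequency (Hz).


f = v / stride_length
f = 1.44 / 1.01
f = 1.4257


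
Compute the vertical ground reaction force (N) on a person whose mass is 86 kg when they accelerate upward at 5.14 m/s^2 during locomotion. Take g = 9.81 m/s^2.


GRF = m * (g + a)
GRF = 86 * (9.81 + 5.14)
GRF = 86 * 14.9500
GRF = 1285.7000


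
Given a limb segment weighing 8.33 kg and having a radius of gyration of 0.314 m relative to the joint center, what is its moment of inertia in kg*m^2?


I = m * k^2
I = 8.33 * 0.314^2
k^2 = 0.0986
I = 0.8213


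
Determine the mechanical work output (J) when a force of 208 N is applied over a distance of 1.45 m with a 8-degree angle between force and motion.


W = F * d * cos(theta)
theta = 8 deg = 0.1396 rad
cos(theta) = 0.9903
W = 208 * 1.45 * 0.9903
W = 298.6648


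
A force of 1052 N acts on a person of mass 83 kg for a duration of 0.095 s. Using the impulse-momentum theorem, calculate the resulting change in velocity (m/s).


J = F * dt = 1052 * 0.095 = 99.9400 N*s
delta_v = J / m
delta_v = 99.9400 / 83
delta_v = 1.2041


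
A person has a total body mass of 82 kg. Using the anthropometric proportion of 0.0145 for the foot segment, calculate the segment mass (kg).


m_segment = body_mass * fraction
m_segment = 82 * 0.0145
m_segment = 1.1890


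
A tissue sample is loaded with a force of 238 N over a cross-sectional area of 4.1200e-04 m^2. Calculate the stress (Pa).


stress = F / A
stress = 238 / 4.1200e-04
stress = 577669.9029


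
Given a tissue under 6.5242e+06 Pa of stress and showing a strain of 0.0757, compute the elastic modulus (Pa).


E = stress / strain
E = 6.5242e+06 / 0.0757
E = 8.6185e+07


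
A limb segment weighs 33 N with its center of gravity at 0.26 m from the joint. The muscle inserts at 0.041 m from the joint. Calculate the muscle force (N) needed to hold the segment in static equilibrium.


F_muscle = W * d_load / d_muscle
F_muscle = 33 * 0.26 / 0.041
Numerator = 8.5800
F_muscle = 209.2683


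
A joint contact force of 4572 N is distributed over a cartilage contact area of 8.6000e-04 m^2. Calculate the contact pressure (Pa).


P = F / A
P = 4572 / 8.6000e-04
P = 5.3163e+06


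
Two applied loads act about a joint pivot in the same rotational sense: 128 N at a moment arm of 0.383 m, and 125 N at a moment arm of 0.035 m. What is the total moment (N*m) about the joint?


M = F1 * d1 + F2 * d2
M = 128 * 0.383 + 125 * 0.035
M = 49.0240 + 4.3750
M = 53.3990


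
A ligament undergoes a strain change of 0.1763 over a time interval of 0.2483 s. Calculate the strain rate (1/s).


strain_rate = delta_strain / delta_t
strain_rate = 0.1763 / 0.2483
strain_rate = 0.7100


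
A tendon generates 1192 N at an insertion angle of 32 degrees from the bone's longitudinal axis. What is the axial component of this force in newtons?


F_eff = F_tendon * cos(theta)
theta = 32 deg = 0.5585 rad
cos(theta) = 0.8480
F_eff = 1192 * 0.8480
F_eff = 1010.8733


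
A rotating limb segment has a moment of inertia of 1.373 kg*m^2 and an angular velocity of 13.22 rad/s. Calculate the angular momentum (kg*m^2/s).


L = I * omega
L = 1.373 * 13.22
L = 18.1511


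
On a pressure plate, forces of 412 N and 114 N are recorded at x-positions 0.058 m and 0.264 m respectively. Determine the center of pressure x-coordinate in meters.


COP_x = (F1*x1 + F2*x2) / (F1 + F2)
COP_x = (412*0.058 + 114*0.264) / (412 + 114)
Numerator = 53.9920
Denominator = 526
COP_x = 0.1026


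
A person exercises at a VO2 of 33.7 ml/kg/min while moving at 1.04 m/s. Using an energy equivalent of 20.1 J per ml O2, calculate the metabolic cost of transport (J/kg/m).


Power per kg = VO2 * 20.1 / 60
Power per kg = 33.7 * 20.1 / 60 = 11.2895 W/kg
Cost = power_per_kg / speed
Cost = 11.2895 / 1.04
Cost = 10.8553


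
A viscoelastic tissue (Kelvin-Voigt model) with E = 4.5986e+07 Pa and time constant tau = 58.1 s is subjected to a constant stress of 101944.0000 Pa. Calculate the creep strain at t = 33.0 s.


epsilon(t) = (sigma/E) * (1 - exp(-t/tau))
sigma/E = 101944.0000 / 4.5986e+07 = 0.0022
exp(-t/tau) = exp(-33.0 / 58.1) = 0.5667
epsilon = 0.0022 * (1 - 0.5667)
epsilon = 9.6064e-04


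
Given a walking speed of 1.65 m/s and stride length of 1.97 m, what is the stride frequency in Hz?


f = v / stride_length
f = 1.65 / 1.97
f = 0.8376


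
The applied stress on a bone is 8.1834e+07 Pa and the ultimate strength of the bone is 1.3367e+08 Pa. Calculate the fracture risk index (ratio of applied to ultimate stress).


FRI = applied / ultimate
FRI = 8.1834e+07 / 1.3367e+08
FRI = 0.6122


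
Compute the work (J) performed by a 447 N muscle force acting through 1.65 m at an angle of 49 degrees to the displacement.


W = F * d * cos(theta)
theta = 49 deg = 0.8552 rad
cos(theta) = 0.6561
W = 447 * 1.65 * 0.6561
W = 483.8763


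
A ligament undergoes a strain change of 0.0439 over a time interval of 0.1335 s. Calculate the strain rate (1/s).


strain_rate = delta_strain / delta_t
strain_rate = 0.0439 / 0.1335
strain_rate = 0.3288


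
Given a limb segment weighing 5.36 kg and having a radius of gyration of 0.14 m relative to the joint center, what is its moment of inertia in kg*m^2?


I = m * k^2
I = 5.36 * 0.14^2
k^2 = 0.0196
I = 0.1051


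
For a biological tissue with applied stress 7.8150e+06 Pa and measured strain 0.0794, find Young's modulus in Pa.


E = stress / strain
E = 7.8150e+06 / 0.0794
E = 9.8426e+07


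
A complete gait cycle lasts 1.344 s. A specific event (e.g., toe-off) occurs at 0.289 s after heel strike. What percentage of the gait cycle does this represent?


pct = (event_time / cycle_time) * 100
pct = (0.289 / 1.344) * 100
ratio = 0.2150
pct = 21.5030


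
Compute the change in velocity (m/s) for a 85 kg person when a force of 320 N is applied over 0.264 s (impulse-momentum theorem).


J = F * dt = 320 * 0.264 = 84.4800 N*s
delta_v = J / m
delta_v = 84.4800 / 85
delta_v = 0.9939


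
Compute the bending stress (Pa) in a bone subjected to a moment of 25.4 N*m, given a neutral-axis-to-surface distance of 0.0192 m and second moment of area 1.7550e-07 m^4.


sigma = M * c / I
sigma = 25.4 * 0.0192 / 1.7550e-07
M * c = 0.4877
sigma = 2.7788e+06


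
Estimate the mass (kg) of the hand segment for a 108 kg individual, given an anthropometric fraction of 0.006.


m_segment = body_mass * fraction
m_segment = 108 * 0.006
m_segment = 0.6480


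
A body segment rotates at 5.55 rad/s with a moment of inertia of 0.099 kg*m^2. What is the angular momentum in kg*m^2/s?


L = I * omega
L = 0.099 * 5.55
L = 0.5494


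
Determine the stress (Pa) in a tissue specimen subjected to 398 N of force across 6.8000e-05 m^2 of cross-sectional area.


stress = F / A
stress = 398 / 6.8000e-05
stress = 5.8529e+06


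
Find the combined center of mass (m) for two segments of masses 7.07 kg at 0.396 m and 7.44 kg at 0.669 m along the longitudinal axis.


COM = (m1*x1 + m2*x2) / (m1 + m2)
COM = (7.07*0.396 + 7.44*0.669) / (7.07 + 7.44)
Numerator = 7.7771
Denominator = 14.5100
COM = 0.5360


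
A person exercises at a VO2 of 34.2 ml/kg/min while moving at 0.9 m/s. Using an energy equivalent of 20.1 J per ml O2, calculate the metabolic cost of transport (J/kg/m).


Power per kg = VO2 * 20.1 / 60
Power per kg = 34.2 * 20.1 / 60 = 11.4570 W/kg
Cost = power_per_kg / speed
Cost = 11.4570 / 0.9
Cost = 12.7300


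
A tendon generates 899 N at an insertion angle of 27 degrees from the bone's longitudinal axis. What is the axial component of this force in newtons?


F_eff = F_tendon * cos(theta)
theta = 27 deg = 0.4712 rad
cos(theta) = 0.8910
F_eff = 899 * 0.8910
F_eff = 801.0149


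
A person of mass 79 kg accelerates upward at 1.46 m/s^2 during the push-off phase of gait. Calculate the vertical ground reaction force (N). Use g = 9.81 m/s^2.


GRF = m * (g + a)
GRF = 79 * (9.81 + 1.46)
GRF = 79 * 11.2700
GRF = 890.3300


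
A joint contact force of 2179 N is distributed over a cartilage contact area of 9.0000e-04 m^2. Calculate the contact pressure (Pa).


P = F / A
P = 2179 / 9.0000e-04
P = 2.4211e+06


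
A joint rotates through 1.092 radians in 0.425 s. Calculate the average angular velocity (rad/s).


omega = delta_theta / delta_t
omega = 1.092 / 0.425
omega = 2.5694


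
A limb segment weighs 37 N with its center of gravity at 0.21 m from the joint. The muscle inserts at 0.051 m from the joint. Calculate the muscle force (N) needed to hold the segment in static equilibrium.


F_muscle = W * d_load / d_muscle
F_muscle = 37 * 0.21 / 0.051
Numerator = 7.7700
F_muscle = 152.3529


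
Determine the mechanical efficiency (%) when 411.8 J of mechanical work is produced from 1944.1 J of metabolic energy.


eta = (W_mech / E_meta) * 100
eta = (411.8 / 1944.1) * 100
ratio = 0.2118
eta = 21.1820


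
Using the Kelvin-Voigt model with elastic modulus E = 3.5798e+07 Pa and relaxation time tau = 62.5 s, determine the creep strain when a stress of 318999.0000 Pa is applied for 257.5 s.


epsilon(t) = (sigma/E) * (1 - exp(-t/tau))
sigma/E = 318999.0000 / 3.5798e+07 = 0.0089
exp(-t/tau) = exp(-257.5 / 62.5) = 0.0162
epsilon = 0.0089 * (1 - 0.0162)
epsilon = 0.0088


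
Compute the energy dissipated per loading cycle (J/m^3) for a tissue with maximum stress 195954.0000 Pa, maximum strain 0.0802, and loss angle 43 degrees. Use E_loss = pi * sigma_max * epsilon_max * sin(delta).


E_loss = pi * sigma_max * epsilon_max * sin(delta)
delta = 43 deg = 0.7505 rad
sin(delta) = 0.6820
E_loss = pi * 195954.0000 * 0.0802 * 0.6820
E_loss = 33671.4411


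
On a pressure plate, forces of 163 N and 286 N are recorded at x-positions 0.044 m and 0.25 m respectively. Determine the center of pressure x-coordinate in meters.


COP_x = (F1*x1 + F2*x2) / (F1 + F2)
COP_x = (163*0.044 + 286*0.25) / (163 + 286)
Numerator = 78.6720
Denominator = 449
COP_x = 0.1752
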